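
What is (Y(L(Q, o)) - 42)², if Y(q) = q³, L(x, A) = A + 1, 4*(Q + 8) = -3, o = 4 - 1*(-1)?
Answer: 30276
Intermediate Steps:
o = 5 (o = 4 + 1 = 5)
Q = -35/4 (Q = -8 + (¼)*(-3) = -8 - ¾ = -35/4 ≈ -8.7500)
L(x, A) = 1 + A
(Y(L(Q, o)) - 42)² = ((1 + 5)³ - 42)² = (6³ - 42)² = (216 - 42)² = 174² = 30276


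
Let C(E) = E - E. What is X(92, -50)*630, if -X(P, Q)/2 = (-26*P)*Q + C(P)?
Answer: -150696000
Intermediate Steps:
C(E) = 0
X(P, Q) = 52*P*Q (X(P, Q) = -2*((-26*P)*Q + 0) = -2*(-26*P*Q + 0) = -(-52)*P*Q = 52*P*Q)
X(92, -50)*630 = (52*92*(-50))*630 = -239200*630 = -150696000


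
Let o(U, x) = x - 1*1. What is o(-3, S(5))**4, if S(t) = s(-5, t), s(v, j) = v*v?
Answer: 331776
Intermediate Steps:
s(v, j) = v**2
S(t) = 25 (S(t) = (-5)**2 = 25)
o(U, x) = -1 + x (o(U, x) = x - 1 = -1 + x)
o(-3, S(5))**4 = (-1 + 25)**4 = 24**4 = 331776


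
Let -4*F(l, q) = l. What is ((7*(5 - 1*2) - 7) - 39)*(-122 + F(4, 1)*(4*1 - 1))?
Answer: 3125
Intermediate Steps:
F(l, q) = -l/4
((7*(5 - 1*2) - 7) - 39)*(-122 + F(4, 1)*(4*1 - 1)) = ((7*(5 - 1*2) - 7) - 39)*(-122 + (-1/4*4)*(4*1 - 1)) = ((7*(5 - 2) - 7) - 39)*(-122 - (4 - 1)) = ((7*3 - 7) - 39)*(-122 - 1*3) = ((21 - 7) - 39)*(-122 - 3) = (14 - 39)*(-125) = -25*(-125) = 3125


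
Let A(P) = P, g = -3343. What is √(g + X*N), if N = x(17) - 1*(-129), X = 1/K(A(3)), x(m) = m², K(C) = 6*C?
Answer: I*√29878/3 ≈ 57.617*I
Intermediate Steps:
X = 1/18 (X = 1/(6*3) = 1/18 ≈ 0.055556)
N = 418 (N = 17² - 1*(-129) = 289 + 129 = 418)
√(g + X*N) = √(-3343 + (1/18)*418) = √(-3343 + 209/9) = √(-29878/9) = I*√29878/3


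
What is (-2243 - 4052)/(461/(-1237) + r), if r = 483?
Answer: -1557383/119402 ≈ -13.043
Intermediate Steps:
(-2243 - 4052)/(461/(-1237) + r) = (-2243 - 4052)/(461/(-1237) + 483) = -6295/(461*(-1/1237) + 483) = -6295/(-461/1237 + 483) = -6295/597010/1237 = -6295*1237/597010 = -1557383/119402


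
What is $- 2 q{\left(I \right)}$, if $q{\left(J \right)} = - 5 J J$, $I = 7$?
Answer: $490$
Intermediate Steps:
$q{\left(J \right)} = - 5 J^{2}$
$- 2 q{\left(I \right)} = - 2 \left(- 5 \cdot 7^{2}\right) = - 2 \left(\left(-5\right) 49\right) = \left(-2\right) \left(-245\right) = 490$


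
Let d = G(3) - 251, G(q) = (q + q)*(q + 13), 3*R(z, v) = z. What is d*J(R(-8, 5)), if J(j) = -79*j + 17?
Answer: -105865/3 ≈ -35288.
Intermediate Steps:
R(z, v) = z/3
G(q) = 2*q*(13 + q) (G(q) = (2*q)*(13 + q) = 2*q*(13 + q))
d = -155 (d = 2*3*(13 + 3) - 251 = 2*3*16 - 251 = 96 - 251 = -155)
J(j) = 17 - 79*j
d*J(R(-8, 5)) = -155*(17 - 79*(-8)/3) = -155*(17 - 79*(-8/3)) = -155*(17 + 632/3) = -155*683/3 = -105865/3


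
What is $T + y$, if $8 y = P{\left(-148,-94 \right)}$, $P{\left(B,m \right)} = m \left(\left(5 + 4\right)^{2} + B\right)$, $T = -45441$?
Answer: $- \frac{178615}{4} \approx -44654.0$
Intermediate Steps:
$P{\left(B,m \right)} = m \left(81 + B\right)$ ($P{\left(B,m \right)} = m \left(9^{2} + B\right) = m \left(81 + B\right)$)
$y = \frac{3149}{4}$ ($y = \frac{\left(-94\right) \left(81 - 148\right)}{8} = \frac{\left(-94\right) \left(-67\right)}{8} = \frac{1}{8} \cdot 6298 = \frac{3149}{4} \approx 787.25$)
$T + y = -45441 + \frac{3149}{4} = - \frac{178615}{4}$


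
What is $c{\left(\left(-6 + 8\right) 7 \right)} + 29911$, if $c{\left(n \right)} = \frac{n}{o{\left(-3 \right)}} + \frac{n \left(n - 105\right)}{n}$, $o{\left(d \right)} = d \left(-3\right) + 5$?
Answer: $29821$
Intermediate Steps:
$o{\left(d \right)} = 5 - 3 d$ ($o{\left(d \right)} = - 3 d + 5 = 5 - 3 d$)
$c{\left(n \right)} = -105 + \frac{15 n}{14}$ ($c{\left(n \right)} = \frac{n}{5 - -9} + \frac{n \left(n - 105\right)}{n} = \frac{n}{5 + 9} + \frac{n \left(-105 + n\right)}{n} = \frac{n}{14} + \left(-105 + n\right) = -105 + \frac{15 n}{14}$)
$c{\left(\left(-6 + 8\right) 7 \right)} + 29911 = \left(-105 + \frac{15 \left(-6 + 8\right) 7}{14}\right) + 29911 = \left(-105 + \frac{15 \cdot 2 \cdot 7}{14}\right) + 29911 = \left(-105 + \frac{15}{14} \cdot 14\right) + 29911 = \left(-105 + 15\right) + 29911 = -90 + 29911 = 29821$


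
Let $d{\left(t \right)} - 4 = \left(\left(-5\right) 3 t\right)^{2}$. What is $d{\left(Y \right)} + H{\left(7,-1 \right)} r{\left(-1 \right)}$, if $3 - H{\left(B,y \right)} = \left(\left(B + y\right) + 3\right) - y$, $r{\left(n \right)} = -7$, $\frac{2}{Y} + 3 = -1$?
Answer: $\frac{437}{4} \approx 109.25$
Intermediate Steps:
$Y = - \frac{1}{2}$ ($Y = \frac{2}{-3 - 1} = \frac{2}{-4} = 2 \left(- \frac{1}{4}\right) = - \frac{1}{2} \approx -0.5$)
$d{\left(t \right)} = 4 + 225 t^{2}$ ($d{\left(t \right)} = 4 + \left(\left(-5\right) 3 t\right)^{2} = 4 + \left(- 15 t\right)^{2} = 4 + 225 t^{2}$)
$H{\left(B,y \right)} = - B$ ($H{\left(B,y \right)} = 3 - \left(\left(\left(B + y\right) + 3\right) - y\right) = 3 - \left(\left(3 + B + y\right) - y\right) = 3 - \left(3 + B\right) = - B$)
$d{\left(Y \right)} + H{\left(7,-1 \right)} r{\left(-1 \right)} = \left(4 + 225 \left(- \frac{1}{2}\right)^{2}\right) + \left(-1\right) 7 \left(-7\right) = \left(4 + 225 \cdot \frac{1}{4}\right) - -49 = \left(4 + \frac{225}{4}\right) + 49 = \frac{241}{4} + 49 = \frac{437}{4}$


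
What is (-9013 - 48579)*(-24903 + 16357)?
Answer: 492181232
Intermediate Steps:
(-9013 - 48579)*(-24903 + 16357) = -57592*(-8546) = 492181232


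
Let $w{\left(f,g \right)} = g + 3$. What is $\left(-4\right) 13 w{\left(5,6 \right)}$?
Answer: $-468$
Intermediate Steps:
$w{\left(f,g \right)} = 3 + g$
$\left(-4\right) 13 w{\left(5,6 \right)} = \left(-4\right) 13 \left(3 + 6\right) = \left(-52\right) 9 = -468$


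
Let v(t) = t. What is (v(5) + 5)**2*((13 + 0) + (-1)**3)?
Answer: 1200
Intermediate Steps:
(v(5) + 5)**2*((13 + 0) + (-1)**3) = (5 + 5)**2*((13 + 0) + (-1)**3) = 10**2*(13 - 1) = 100*12 = 1200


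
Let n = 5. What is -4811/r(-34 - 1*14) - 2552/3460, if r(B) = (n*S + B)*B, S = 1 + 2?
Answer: -5172107/1370160 ≈ -3.7748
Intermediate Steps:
S = 3
r(B) = B*(15 + B) (r(B) = (5*3 + B)*B = (15 + B)*B = B*(15 + B))
-4811/r(-34 - 1*14) - 2552/3460 = -4811*1/((-34 - 1*14)*(15 + (-34 - 1*14))) - 2552/3460 = -4811*1/((-34 - 14)*(15 + (-34 - 14))) - 2552*1/3460 = -4811*(-1/(48*(15 - 48))) - 638/865 = -4811/((-48*(-33))) - 638/865 = -4811/1584 - 638/865 = -5172107/1370160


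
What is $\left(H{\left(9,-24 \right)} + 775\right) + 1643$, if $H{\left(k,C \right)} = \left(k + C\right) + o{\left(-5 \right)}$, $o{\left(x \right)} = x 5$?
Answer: $2378$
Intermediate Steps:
$o{\left(x \right)} = 5 x$
$H{\left(k,C \right)} = -25 + C + k$ ($H{\left(k,C \right)} = \left(k + C\right) + 5 \left(-5\right) = \left(C + k\right) - 25 = -25 + C + k$)
$\left(H{\left(9,-24 \right)} + 775\right) + 1643 = \left(\left(-25 - 24 + 9\right) + 775\right) + 1643 = \left(-40 + 775\right) + 1643 = 735 + 1643 = 2378$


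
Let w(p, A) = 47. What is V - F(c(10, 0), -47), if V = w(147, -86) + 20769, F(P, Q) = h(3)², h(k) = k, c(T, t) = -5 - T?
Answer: 20807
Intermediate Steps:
F(P, Q) = 9 (F(P, Q) = 3² = 9)
V = 20816 (V = 47 + 20769 = 20816)
V - F(c(10, 0), -47) = 20816 - 1*9 = 20816 - 9 = 20807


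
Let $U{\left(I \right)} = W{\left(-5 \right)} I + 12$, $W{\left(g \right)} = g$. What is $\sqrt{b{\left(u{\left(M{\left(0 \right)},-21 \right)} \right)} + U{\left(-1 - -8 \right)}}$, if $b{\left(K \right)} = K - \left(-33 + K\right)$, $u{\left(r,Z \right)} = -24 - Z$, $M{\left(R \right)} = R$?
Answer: $\sqrt{10} \approx 3.1623$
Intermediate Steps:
$U{\left(I \right)} = 12 - 5 I$ ($U{\left(I \right)} = - 5 I + 12 = 12 - 5 I$)
$b{\left(K \right)} = 33$
$\sqrt{b{\left(u{\left(M{\left(0 \right)},-21 \right)} \right)} + U{\left(-1 - -8 \right)}} = \sqrt{33 + \left(12 - 5 \left(-1 - -8\right)\right)} = \sqrt{33 + \left(12 - 5 \left(-1 + 8\right)\right)} = \sqrt{33 + \left(12 - 35\right)} = \sqrt{33 - 23} = \sqrt{10}$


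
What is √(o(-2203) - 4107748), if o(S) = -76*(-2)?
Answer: 2*I*√1026899 ≈ 2026.7*I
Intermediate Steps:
o(S) = 152
√(o(-2203) - 4107748) = √(152 - 4107748) = √(-4107596) = 2*I*√1026899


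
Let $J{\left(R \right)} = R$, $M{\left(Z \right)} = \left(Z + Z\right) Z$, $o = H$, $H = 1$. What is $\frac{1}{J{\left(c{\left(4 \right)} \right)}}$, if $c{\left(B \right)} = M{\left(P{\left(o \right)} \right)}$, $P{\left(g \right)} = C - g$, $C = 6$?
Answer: $\frac{1}{50} \approx 0.02$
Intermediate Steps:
$o = 1$
$P{\left(g \right)} = 6 - g$
$M{\left(Z \right)} = 2 Z^{2}$ ($M{\left(Z \right)} = 2 Z Z = 2 Z^{2}$)
$c{\left(B \right)} = 50$ ($c{\left(B \right)} = 2 \left(6 - 1\right)^{2} = 2 \cdot 5^{2} = 2 \cdot 25 = 50$)
$\frac{1}{J{\left(c{\left(4 \right)} \right)}} = \frac{1}{50}$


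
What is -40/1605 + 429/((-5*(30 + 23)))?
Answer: -139829/85065 ≈ -1.6438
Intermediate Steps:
-40/1605 + 429/((-5*(30 + 23))) = -40*1/1605 + 429/((-5*53)) = -8/321 + 429/(-265) = -8/321 + 429*(-1/265) = -8/321 - 429/265 = -139829/85065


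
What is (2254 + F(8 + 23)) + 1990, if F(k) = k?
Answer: 4275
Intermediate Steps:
(2254 + F(8 + 23)) + 1990 = (2254 + (8 + 23)) + 1990 = (2254 + 31) + 1990 = 2285 + 1990 = 4275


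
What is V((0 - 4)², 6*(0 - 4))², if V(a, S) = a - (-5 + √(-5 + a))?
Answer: (21 - √11)² ≈ 312.70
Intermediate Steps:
V(a, S) = 5 + a - √(-5 + a) (V(a, S) = a + (5 - √(-5 + a)) = 5 + a - √(-5 + a))
V((0 - 4)², 6*(0 - 4))² = (5 + (0 - 4)² - √(-5 + (0 - 4)²))² = (5 + (-4)² - √(-5 + (-4)²))² = (5 + 16 - √(-5 + 16))² = (5 + 16 - √11)² = (21 - √11)²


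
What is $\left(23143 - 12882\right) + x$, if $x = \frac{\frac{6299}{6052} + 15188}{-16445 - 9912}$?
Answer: $\frac{1636666495129}{159512564} \approx 10260.0$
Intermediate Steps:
$x = - \frac{91924075}{159512564}$ ($x = \frac{6299 \cdot \frac{1}{6052} + 15188}{-26357} = \left(\frac{6299}{6052} + 15188\right) \left(- \frac{1}{26357}\right) = \frac{91924075}{6052} \left(- \frac{1}{26357}\right) = - \frac{91924075}{159512564} \approx -0.57628$)
$\left(23143 - 12882\right) + x = \left(23143 - 12882\right) - \frac{91924075}{159512564} = 10261 - \frac{91924075}{159512564} = \frac{1636666495129}{159512564}$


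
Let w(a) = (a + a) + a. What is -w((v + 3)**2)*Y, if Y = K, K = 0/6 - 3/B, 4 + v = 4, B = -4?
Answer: -81/4 ≈ -20.250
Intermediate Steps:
v = 0 (v = -4 + 4 = 0)
K = 3/4 (K = 0/6 - 3/(-4) = 0*(1/6) - 3*(-1/4) = 0 + 3/4 = 3/4 ≈ 0.75000)
Y = 3/4 ≈ 0.75000
w(a) = 3*a (w(a) = 2*a + a = 3*a)
-w((v + 3)**2)*Y = -3*(0 + 3)**2*3/4 = -3*3**2*3/4 = -3*9*3/4 = -27*3/4 = -1*81/4 = -81/4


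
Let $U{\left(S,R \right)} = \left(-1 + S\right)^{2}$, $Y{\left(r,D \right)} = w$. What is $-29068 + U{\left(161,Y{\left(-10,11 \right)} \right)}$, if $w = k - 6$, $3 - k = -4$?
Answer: $-3468$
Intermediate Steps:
$k = 7$ ($k = 3 - -4 = 3 + 4 = 7$)
$w = 1$ ($w = 7 - 6 = 1$)
$Y{\left(r,D \right)} = 1$
$-29068 + U{\left(161,Y{\left(-10,11 \right)} \right)} = -29068 + \left(-1 + 161\right)^{2} = -29068 + 160^{2} = -29068 + 25600 = -3468$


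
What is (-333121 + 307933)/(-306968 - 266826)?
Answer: 12594/286897 ≈ 0.043897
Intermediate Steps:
(-333121 + 307933)/(-306968 - 266826) = -25188/(-573794) = -25188*(-1/573794) = 12594/286897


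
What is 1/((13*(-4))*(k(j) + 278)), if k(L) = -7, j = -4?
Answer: -1/14092 ≈ -7.0962e-5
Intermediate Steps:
1/((13*(-4))*(k(j) + 278)) = 1/((13*(-4))*(-7 + 278)) = 1/(-52*271) = 1/(-14092) = -1/14092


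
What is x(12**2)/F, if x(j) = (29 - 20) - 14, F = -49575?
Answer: 1/9915 ≈ 0.00010086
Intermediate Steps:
x(j) = -5 (x(j) = 9 - 14 = -5)
x(12**2)/F = -5/(-49575) = -5*(-1/49575) = 1/9915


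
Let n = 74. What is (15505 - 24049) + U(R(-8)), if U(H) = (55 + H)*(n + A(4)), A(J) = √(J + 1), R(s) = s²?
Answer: 262 + 119*√5 ≈ 528.09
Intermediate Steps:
A(J) = √(1 + J)
U(H) = (55 + H)*(74 + √5) (U(H) = (55 + H)*(74 + √(1 + 4)) = (55 + H)*(74 + √5))
(15505 - 24049) + U(R(-8)) = (15505 - 24049) + (4070 + 55*√5 + 74*(-8)² + (-8)²*√5) = -8544 + (4070 + 55*√5 + 74*64 + 64*√5) = -8544 + (4070 + 55*√5 + 4736 + 64*√5) = -8544 + (8806 + 119*√5) = 262 + 119*√5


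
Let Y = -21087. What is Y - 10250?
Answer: -31337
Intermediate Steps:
Y - 10250 = -21087 - 10250 = -31337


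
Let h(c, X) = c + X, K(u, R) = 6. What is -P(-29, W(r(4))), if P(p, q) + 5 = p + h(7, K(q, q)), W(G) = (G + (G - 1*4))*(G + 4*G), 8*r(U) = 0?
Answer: 21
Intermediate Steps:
r(U) = 0 (r(U) = (1/8)*0 = 0)
W(G) = 5*G*(-4 + 2*G) (W(G) = (G + (G - 4))*(5*G) = (G + (-4 + G))*(5*G) = (-4 + 2*G)*(5*G) = 5*G*(-4 + 2*G))
h(c, X) = X + c
P(p, q) = 8 + p (P(p, q) = -5 + (p + (6 + 7)) = -5 + (p + 13) = -5 + (13 + p) = 8 + p)
-P(-29, W(r(4))) = -(8 - 29) = -1*(-21) = 21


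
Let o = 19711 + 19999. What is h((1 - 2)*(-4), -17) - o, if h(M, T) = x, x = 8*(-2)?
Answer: -39726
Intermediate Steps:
x = -16
h(M, T) = -16
o = 39710
h((1 - 2)*(-4), -17) - o = -16 - 1*39710 = -16 - 39710 = -39726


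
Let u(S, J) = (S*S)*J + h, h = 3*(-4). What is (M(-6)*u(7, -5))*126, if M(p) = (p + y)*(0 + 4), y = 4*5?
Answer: -1813392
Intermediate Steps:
y = 20
h = -12
u(S, J) = -12 + J*S**2 (u(S, J) = (S*S)*J - 12 = S**2*J - 12 = J*S**2 - 12 = -12 + J*S**2)
M(p) = 80 + 4*p (M(p) = (p + 20)*(0 + 4) = (20 + p)*4 = 80 + 4*p)
(M(-6)*u(7, -5))*126 = ((80 + 4*(-6))*(-12 - 5*7**2))*126 = ((80 - 24)*(-12 - 5*49))*126 = (56*(-12 - 245))*126 = (56*(-257))*126 = -14392*126 = -1813392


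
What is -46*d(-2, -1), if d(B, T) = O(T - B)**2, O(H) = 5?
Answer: -1150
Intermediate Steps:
d(B, T) = 25 (d(B, T) = 5**2 = 25)
-46*d(-2, -1) = -46*25 = -1150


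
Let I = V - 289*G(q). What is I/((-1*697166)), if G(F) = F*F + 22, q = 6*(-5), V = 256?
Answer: 133101/348583 ≈ 0.38183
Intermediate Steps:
q = -30
G(F) = 22 + F**2 (G(F) = F**2 + 22 = 22 + F**2)
I = -266202 (I = 256 - 289*(22 + (-30)**2) = 256 - 289*(22 + 900) = 256 - 289*922 = 256 - 266458 = -266202)
I/((-1*697166)) = -266202/((-1*697166)) = -266202/(-697166) = -266202*(-1/697166) = 133101/348583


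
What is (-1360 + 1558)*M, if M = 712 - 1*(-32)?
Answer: 147312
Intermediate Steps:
M = 744 (M = 712 + 32 = 744)
(-1360 + 1558)*M = (-1360 + 1558)*744 = 198*744 = 147312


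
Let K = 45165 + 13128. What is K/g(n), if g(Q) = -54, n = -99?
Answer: -2159/2 ≈ -1079.5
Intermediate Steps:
K = 58293
K/g(n) = 58293/(-54) = 58293*(-1/54) = -2159/2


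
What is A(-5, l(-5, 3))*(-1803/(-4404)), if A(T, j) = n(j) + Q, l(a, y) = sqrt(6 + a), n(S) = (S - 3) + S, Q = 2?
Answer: 601/1468 ≈ 0.40940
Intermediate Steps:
n(S) = -3 + 2*S (n(S) = (-3 + S) + S = -3 + 2*S)
A(T, j) = -1 + 2*j (A(T, j) = (-3 + 2*j) + 2 = -1 + 2*j)
A(-5, l(-5, 3))*(-1803/(-4404)) = (-1 + 2*sqrt(6 - 5))*(-1803/(-4404)) = (-1 + 2*sqrt(1))*(-1803*(-1/4404)) = (-1 + 2*1)*(601/1468) = (-1 + 2)*(601/1468) = 1*(601/1468) = 601/1468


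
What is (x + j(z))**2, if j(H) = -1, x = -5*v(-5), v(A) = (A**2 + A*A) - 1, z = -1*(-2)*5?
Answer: 60516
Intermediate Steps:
z = 10 (z = 2*5 = 10)
v(A) = -1 + 2*A**2 (v(A) = (A**2 + A**2) - 1 = 2*A**2 - 1 = -1 + 2*A**2)
x = -245 (x = -5*(-1 + 2*(-5)**2) = -5*(-1 + 2*25) = -5*(-1 + 50) = -5*49 = -245)
(x + j(z))**2 = (-245 - 1)**2 = (-246)**2 = 60516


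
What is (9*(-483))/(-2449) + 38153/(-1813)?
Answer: -85555586/4440037 ≈ -19.269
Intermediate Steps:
(9*(-483))/(-2449) + 38153/(-1813) = -4347*(-1/2449) + 38153*(-1/1813) = 4347/2449 - 38153/1813 = -85555586/4440037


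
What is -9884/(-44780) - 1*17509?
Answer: -196010784/11195 ≈ -17509.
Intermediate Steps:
-9884/(-44780) - 1*17509 = -9884*(-1/44780) - 17509 = 2471/11195 - 17509 = -196010784/11195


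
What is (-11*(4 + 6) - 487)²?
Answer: 356409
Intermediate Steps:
(-11*(4 + 6) - 487)² = (-11*10 - 487)² = (-110 - 487)² = (-597)² = 356409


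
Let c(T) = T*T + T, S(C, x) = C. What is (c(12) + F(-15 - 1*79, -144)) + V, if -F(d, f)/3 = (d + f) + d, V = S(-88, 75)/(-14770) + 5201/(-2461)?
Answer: 20898705619/18174485 ≈ 1149.9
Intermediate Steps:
V = -38301101/18174485 (V = -88/(-14770) + 5201/(-2461) = -88*(-1/14770) + 5201*(-1/2461) = 44/7385 - 5201/2461 = -38301101/18174485 ≈ -2.1074)
F(d, f) = -6*d - 3*f (F(d, f) = -3*((d + f) + d) = -3*(f + 2*d) = -6*d - 3*f)
c(T) = T + T**2 (c(T) = T**2 + T = T + T**2)
(c(12) + F(-15 - 1*79, -144)) + V = (12*(1 + 12) + (-6*(-15 - 1*79) - 3*(-144))) - 38301101/18174485 = (12*13 + (-6*(-15 - 79) + 432)) - 38301101/18174485 = (156 + (-6*(-94) + 432)) - 38301101/18174485 = (156 + (564 + 432)) - 38301101/18174485 = (156 + 996) - 38301101/18174485 = 1152 - 38301101/18174485 = 20898705619/18174485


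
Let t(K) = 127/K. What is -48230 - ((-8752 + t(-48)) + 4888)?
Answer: -2129441/48 ≈ -44363.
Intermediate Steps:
-48230 - ((-8752 + t(-48)) + 4888) = -48230 - ((-8752 + 127/(-48)) + 4888) = -48230 - ((-8752 + 127*(-1/48)) + 4888) = -48230 - ((-8752 - 127/48) + 4888) = -48230 - (-420223/48 + 4888) = -48230 - 1*(-185599/48) = -48230 + 185599/48 = -2129441/48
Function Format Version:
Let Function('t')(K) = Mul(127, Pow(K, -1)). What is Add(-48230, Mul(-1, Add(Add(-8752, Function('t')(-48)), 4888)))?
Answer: Rational(-2129441, 48) ≈ -44363.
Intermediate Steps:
Add(-48230, Mul(-1, Add(Add(-8752, Function('t')(-48)), 4888))) = Add(-48230, Mul(-1, Add(Add(-8752, Mul(127, Pow(-48, -1))), 4888))) = Add(-48230, Mul(-1, Add(Add(-8752, Mul(127, Rational(-1, 48))), 4888))) = Add(-48230, Mul(-1, Add(Add(-8752, Rational(-127, 48)), 4888))) = Add(-48230, Mul(-1, Add(Rational(-420223, 48), 4888))) = Add(-48230, Mul(-1, Rational(-185599, 48))) = Add(-48230, Rational(185599, 48)) = Rational(-2129441, 48)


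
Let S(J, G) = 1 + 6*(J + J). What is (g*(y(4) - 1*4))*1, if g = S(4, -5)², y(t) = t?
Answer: 0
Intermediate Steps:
S(J, G) = 1 + 12*J (S(J, G) = 1 + 6*(2*J) = 1 + 12*J)
g = 2401 (g = (1 + 12*4)² = (1 + 48)² = 49² = 2401)
(g*(y(4) - 1*4))*1 = (2401*(4 - 1*4))*1 = (2401*(4 - 4))*1 = (2401*0)*1 = 0*1 = 0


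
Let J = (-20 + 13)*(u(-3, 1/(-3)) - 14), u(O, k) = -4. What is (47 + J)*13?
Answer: 2249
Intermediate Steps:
J = 126 (J = (-20 + 13)*(-4 - 14) = -7*(-18) = 126)
(47 + J)*13 = (47 + 126)*13 = 173*13 = 2249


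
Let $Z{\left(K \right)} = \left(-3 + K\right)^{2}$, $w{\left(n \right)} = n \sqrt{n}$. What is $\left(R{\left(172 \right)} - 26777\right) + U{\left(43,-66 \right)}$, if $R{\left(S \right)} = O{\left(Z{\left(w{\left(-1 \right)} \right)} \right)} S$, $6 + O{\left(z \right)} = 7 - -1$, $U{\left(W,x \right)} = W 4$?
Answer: $-26261$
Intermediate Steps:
$w{\left(n \right)} = n^{\frac{3}{2}}$
$U{\left(W,x \right)} = 4 W$
$O{\left(z \right)} = 2$ ($O{\left(z \right)} = -6 + \left(7 - -1\right) = -6 + \left(7 + 1\right) = -6 + 8 = 2$)
$R{\left(S \right)} = 2 S$
$\left(R{\left(172 \right)} - 26777\right) + U{\left(43,-66 \right)} = \left(2 \cdot 172 - 26777\right) + 4 \cdot 43 = \left(344 - 26777\right) + 172 = -26433 + 172 = -26261$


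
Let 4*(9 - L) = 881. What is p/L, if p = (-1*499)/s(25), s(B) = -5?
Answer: -1996/4225 ≈ -0.47243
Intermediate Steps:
L = -845/4 (L = 9 - ¼*881 = 9 - 881/4 = -845/4 ≈ -211.25)
p = 499/5 (p = -1*499/(-5) = -499*(-⅕) = 499/5 ≈ 99.800)
p/L = 499/(5*(-845/4)) = (499/5)*(-4/845) = -1996/4225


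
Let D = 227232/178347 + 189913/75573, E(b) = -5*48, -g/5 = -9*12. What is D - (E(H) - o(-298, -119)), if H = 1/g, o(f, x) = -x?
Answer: 1629907739692/4492739277 ≈ 362.79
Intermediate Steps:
g = 540 (g = -(-45)*12 = -5*(-108) = 540)
H = 1/540 ≈ 0.0018519
E(b) = -240
D = 17014339249/4492739277 (D = 227232*(1/178347) + 189913*(1/75573) = 75744/59449 + 189913/75573 = 17014339249/4492739277 ≈ 3.7871)
D - (E(H) - o(-298, -119)) = 17014339249/4492739277 - (-240 - (-1)*(-119)) = 17014339249/4492739277 - (-240 - 1*119) = 17014339249/4492739277 - (-240 - 119) = 17014339249/4492739277 - 1*(-359) = 17014339249/4492739277 + 359 = 1629907739692/4492739277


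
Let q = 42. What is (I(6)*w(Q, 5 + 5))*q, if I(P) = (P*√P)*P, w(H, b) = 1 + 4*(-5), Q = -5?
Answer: -28728*√6 ≈ -70369.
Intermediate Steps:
w(H, b) = -19 (w(H, b) = 1 - 20 = -19)
I(P) = P^(5/2) (I(P) = P^(3/2)*P = P^(5/2))
(I(6)*w(Q, 5 + 5))*q = (6^(5/2)*(-19))*42 = ((36*√6)*(-19))*42 = -684*√6*42 = -28728*√6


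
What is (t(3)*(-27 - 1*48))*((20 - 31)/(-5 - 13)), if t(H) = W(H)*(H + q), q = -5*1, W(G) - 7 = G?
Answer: 2750/3 ≈ 916.67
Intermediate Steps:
W(G) = 7 + G
q = -5
t(H) = (-5 + H)*(7 + H) (t(H) = (7 + H)*(H - 5) = (7 + H)*(-5 + H) = (-5 + H)*(7 + H))
(t(3)*(-27 - 1*48))*((20 - 31)/(-5 - 13)) = (((-5 + 3)*(7 + 3))*(-27 - 1*48))*((20 - 31)/(-5 - 13)) = ((-2*10)*(-27 - 48))*(-11/(-18)) = (-20*(-75))*(-11*(-1/18)) = 1500*(11/18) = 2750/3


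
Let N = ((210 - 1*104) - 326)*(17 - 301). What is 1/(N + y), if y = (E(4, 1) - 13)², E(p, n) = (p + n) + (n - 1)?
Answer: 1/62544 ≈ 1.5989e-5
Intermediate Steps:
N = 62480 (N = ((210 - 104) - 326)*(-284) = (106 - 326)*(-284) = -220*(-284) = 62480)
E(p, n) = -1 + p + 2*n (E(p, n) = (n + p) + (-1 + n) = -1 + p + 2*n)
y = 64 (y = ((-1 + 4 + 2*1) - 13)² = ((-1 + 4 + 2) - 13)² = (5 - 13)² = (-8)² = 64)
1/(N + y) = 1/(62480 + 64) = 1/62544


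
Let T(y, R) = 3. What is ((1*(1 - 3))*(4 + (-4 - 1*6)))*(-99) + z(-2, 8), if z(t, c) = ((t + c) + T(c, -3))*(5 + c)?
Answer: -1071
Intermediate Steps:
z(t, c) = (5 + c)*(3 + c + t) (z(t, c) = ((t + c) + 3)*(5 + c) = ((c + t) + 3)*(5 + c) = (3 + c + t)*(5 + c) = (5 + c)*(3 + c + t))
((1*(1 - 3))*(4 + (-4 - 1*6)))*(-99) + z(-2, 8) = ((1*(1 - 3))*(4 + (-4 - 1*6)))*(-99) + (15 + 8² + 5*(-2) + 8*8 + 8*(-2)) = ((1*(-2))*(4 + (-4 - 6)))*(-99) + (15 + 64 - 10 + 64 - 16) = -2*(4 - 10)*(-99) + 117 = -2*(-6)*(-99) + 117 = 12*(-99) + 117 = -1188 + 117 = -1071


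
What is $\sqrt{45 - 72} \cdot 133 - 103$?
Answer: $-103 + 399 i \sqrt{3} \approx -103.0 + 691.09 i$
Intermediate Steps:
$\sqrt{45 - 72} \cdot 133 - 103 = \sqrt{-27} \cdot 133 - 103 = 3 i \sqrt{3} \cdot 133 - 103 = 399 i \sqrt{3} - 103 = -103 + 399 i \sqrt{3}$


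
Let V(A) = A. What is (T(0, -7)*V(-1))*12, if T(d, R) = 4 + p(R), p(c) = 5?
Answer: -108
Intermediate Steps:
T(d, R) = 9 (T(d, R) = 4 + 5 = 9)
(T(0, -7)*V(-1))*12 = (9*(-1))*12 = -9*12 = -108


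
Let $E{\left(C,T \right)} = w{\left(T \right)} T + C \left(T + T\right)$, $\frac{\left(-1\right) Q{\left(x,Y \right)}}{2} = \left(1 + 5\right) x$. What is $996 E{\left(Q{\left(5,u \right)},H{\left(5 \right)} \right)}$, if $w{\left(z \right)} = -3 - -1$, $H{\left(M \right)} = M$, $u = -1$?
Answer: $-607560$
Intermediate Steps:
$w{\left(z \right)} = -2$ ($w{\left(z \right)} = -3 + 1 = -2$)
$Q{\left(x,Y \right)} = - 12 x$ ($Q{\left(x,Y \right)} = - 2 \left(1 + 5\right) x = - 2 \cdot 6 x = - 12 x$)
$E{\left(C,T \right)} = - 2 T + 2 C T$ ($E{\left(C,T \right)} = - 2 T + C \left(T + T\right) = - 2 T + C 2 T = - 2 T + 2 C T$)
$996 E{\left(Q{\left(5,u \right)},H{\left(5 \right)} \right)} = 996 \cdot 2 \cdot 5 \left(-1 - 60\right) = 996 \cdot 2 \cdot 5 \left(-61\right) = 996 \left(-610\right) = -607560$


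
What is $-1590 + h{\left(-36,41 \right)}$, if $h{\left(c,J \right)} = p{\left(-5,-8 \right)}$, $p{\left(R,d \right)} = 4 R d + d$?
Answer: $-1438$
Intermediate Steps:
$p{\left(R,d \right)} = d + 4 R d$ ($p{\left(R,d \right)} = 4 R d + d = d + 4 R d$)
$h{\left(c,J \right)} = 152$ ($h{\left(c,J \right)} = - 8 \left(1 + 4 \left(-5\right)\right) = - 8 \left(1 - 20\right) = \left(-8\right) \left(-19\right) = 152$)
$-1590 + h{\left(-36,41 \right)} = -1590 + 152 = -1438$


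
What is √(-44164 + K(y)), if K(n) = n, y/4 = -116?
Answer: 2*I*√11157 ≈ 211.25*I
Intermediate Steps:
y = -464 (y = 4*(-116) = -464)
√(-44164 + K(y)) = √(-44164 - 464) = √(-44628) = 2*I*√11157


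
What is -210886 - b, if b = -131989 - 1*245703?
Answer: 166806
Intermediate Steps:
b = -377692 (b = -131989 - 245703 = -377692)
-210886 - b = -210886 - 1*(-377692) = -210886 + 377692 = 166806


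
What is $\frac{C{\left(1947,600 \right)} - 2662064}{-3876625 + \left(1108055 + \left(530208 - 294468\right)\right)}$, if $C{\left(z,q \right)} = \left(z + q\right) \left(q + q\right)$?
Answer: $- \frac{197168}{1266415} \approx -0.15569$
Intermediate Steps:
$C{\left(z,q \right)} = 2 q \left(q + z\right)$ ($C{\left(z,q \right)} = \left(q + z\right) 2 q = 2 q \left(q + z\right)$)
$\frac{C{\left(1947,600 \right)} - 2662064}{-3876625 + \left(1108055 + \left(530208 - 294468\right)\right)} = \frac{2 \cdot 600 \left(600 + 1947\right) - 2662064}{-3876625 + \left(1108055 + \left(530208 - 294468\right)\right)} = \frac{2 \cdot 600 \cdot 2547 - 2662064}{-3876625 + \left(1108055 + \left(530208 - 294468\right)\right)} = \frac{3056400 - 2662064}{-3876625 + \left(1108055 + 235740\right)} = \frac{394336}{-3876625 + 1343795} = \frac{394336}{-2532830} = 394336 \left(- \frac{1}{2532830}\right) = - \frac{197168}{1266415}$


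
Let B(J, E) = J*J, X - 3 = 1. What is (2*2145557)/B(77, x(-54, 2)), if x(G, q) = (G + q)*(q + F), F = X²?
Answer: 4291114/5929 ≈ 723.75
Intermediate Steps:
X = 4 (X = 3 + 1 = 4)
F = 16 (F = 4² = 16)
x(G, q) = (16 + q)*(G + q) (x(G, q) = (G + q)*(q + 16) = (G + q)*(16 + q) = (16 + q)*(G + q))
B(J, E) = J²
(2*2145557)/B(77, x(-54, 2)) = (2*2145557)/(77²) = 4291114/5929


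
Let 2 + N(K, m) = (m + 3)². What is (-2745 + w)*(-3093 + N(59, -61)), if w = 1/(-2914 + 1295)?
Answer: -1195477964/1619 ≈ -7.3841e+5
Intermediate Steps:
w = -1/1619 (w = 1/(-1619) = -1/1619 ≈ -0.00061767)
N(K, m) = -2 + (3 + m)² (N(K, m) = -2 + (m + 3)² = -2 + (3 + m)²)
(-2745 + w)*(-3093 + N(59, -61)) = (-2745 - 1/1619)*(-3093 + (-2 + (3 - 61)²)) = -4444156*(-3093 + (-2 + (-58)²))/1619 = -4444156*(-3093 + (-2 + 3364))/1619 = -4444156*(-3093 + 3362)/1619 = -4444156/1619*269 = -1195477964/1619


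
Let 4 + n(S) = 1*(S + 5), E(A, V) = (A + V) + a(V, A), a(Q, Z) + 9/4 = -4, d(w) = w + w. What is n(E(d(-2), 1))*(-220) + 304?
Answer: 2119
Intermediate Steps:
d(w) = 2*w
a(Q, Z) = -25/4 (a(Q, Z) = -9/4 - 4 = -25/4)
E(A, V) = -25/4 + A + V (E(A, V) = (A + V) - 25/4 = -25/4 + A + V)
n(S) = 1 + S (n(S) = -4 + 1*(S + 5) = -4 + 1*(5 + S) = -4 + (5 + S) = 1 + S)
n(E(d(-2), 1))*(-220) + 304 = (1 + (-25/4 + 2*(-2) + 1))*(-220) + 304 = (1 + (-25/4 - 4 + 1))*(-220) + 304 = (1 - 37/4)*(-220) + 304 = -33/4*(-220) + 304 = 1815 + 304 = 2119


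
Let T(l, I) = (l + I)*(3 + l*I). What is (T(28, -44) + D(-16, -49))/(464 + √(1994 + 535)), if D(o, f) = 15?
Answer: 9131056/212767 - 59037*√281/212767 ≈ 38.264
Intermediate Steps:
T(l, I) = (3 + I*l)*(I + l) (T(l, I) = (I + l)*(3 + I*l) = (3 + I*l)*(I + l))
(T(28, -44) + D(-16, -49))/(464 + √(1994 + 535)) = ((3*(-44) + 3*28 - 44*28² + 28*(-44)²) + 15)/(464 + √(1994 + 535)) = ((-132 + 84 - 44*784 + 28*1936) + 15)/(464 + √2529) = ((-132 + 84 - 34496 + 54208) + 15)/(464 + 3*√281) = (19664 + 15)/(464 + 3*√281) = 19679/(464 + 3*√281)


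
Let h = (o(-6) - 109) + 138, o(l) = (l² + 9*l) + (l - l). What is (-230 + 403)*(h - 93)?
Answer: -14186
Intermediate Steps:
o(l) = l² + 9*l (o(l) = (l² + 9*l) + 0 = l² + 9*l)
h = 11 (h = (-6*(9 - 6) - 109) + 138 = (-6*3 - 109) + 138 = (-18 - 109) + 138 = -127 + 138 = 11)
(-230 + 403)*(h - 93) = (-230 + 403)*(11 - 93) = 173*(-82) = -14186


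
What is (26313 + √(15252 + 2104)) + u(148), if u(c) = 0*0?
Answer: 26313 + 2*√4339 ≈ 26445.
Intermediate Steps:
u(c) = 0
(26313 + √(15252 + 2104)) + u(148) = (26313 + √(15252 + 2104)) + 0 = (26313 + √17356) + 0 = (26313 + 2*√4339) + 0 = 26313 + 2*√4339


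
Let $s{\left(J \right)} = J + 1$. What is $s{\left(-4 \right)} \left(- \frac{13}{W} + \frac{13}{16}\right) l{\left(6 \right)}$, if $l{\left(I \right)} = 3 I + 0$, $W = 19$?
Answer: $- \frac{1053}{152} \approx -6.9276$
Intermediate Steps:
$s{\left(J \right)} = 1 + J$
$l{\left(I \right)} = 3 I$
$s{\left(-4 \right)} \left(- \frac{13}{W} + \frac{13}{16}\right) l{\left(6 \right)} = \left(1 - 4\right) \left(- \frac{13}{19} + \frac{13}{16}\right) 3 \cdot 6 = - 3 \left(\left(-13\right) \frac{1}{19} + 13 \cdot \frac{1}{16}\right) 18 = - 3 \left(- \frac{13}{19} + \frac{13}{16}\right) 18 = \left(-3\right) \frac{39}{304} \cdot 18 = \left(- \frac{117}{304}\right) 18 = - \frac{1053}{152}$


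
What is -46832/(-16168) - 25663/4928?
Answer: -2092401/905408 ≈ -2.3110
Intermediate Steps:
-46832/(-16168) - 25663/4928 = -46832*(-1/16168) - 25663*1/4928 = 5854/2021 - 2333/448 = -2092401/905408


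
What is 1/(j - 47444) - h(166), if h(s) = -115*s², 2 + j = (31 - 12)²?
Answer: 149209539899/47085 ≈ 3.1689e+6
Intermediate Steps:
j = 359 (j = -2 + (31 - 12)² = -2 + 19² = -2 + 361 = 359)
1/(j - 47444) - h(166) = 1/(359 - 47444) - (-115)*166² = 1/(-47085) - (-115)*27556 = -1/47085 - 1*(-3168940) = -1/47085 + 3168940 = 149209539899/47085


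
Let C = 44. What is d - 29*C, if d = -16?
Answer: -1292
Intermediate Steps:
d - 29*C = -16 - 29*44 = -16 - 1276 = -1292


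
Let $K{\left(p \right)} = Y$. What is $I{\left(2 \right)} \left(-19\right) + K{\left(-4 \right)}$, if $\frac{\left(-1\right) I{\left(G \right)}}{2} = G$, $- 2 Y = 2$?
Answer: $75$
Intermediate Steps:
$Y = -1$ ($Y = \left(- \frac{1}{2}\right) 2 = -1$)
$K{\left(p \right)} = -1$
$I{\left(G \right)} = - 2 G$
$I{\left(2 \right)} \left(-19\right) + K{\left(-4 \right)} = \left(-2\right) 2 \left(-19\right) - 1 = \left(-4\right) \left(-19\right) - 1 = 76 - 1 = 75$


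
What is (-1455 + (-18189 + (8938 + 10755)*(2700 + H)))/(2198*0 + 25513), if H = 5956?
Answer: 170442964/25513 ≈ 6680.6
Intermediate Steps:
(-1455 + (-18189 + (8938 + 10755)*(2700 + H)))/(2198*0 + 25513) = (-1455 + (-18189 + (8938 + 10755)*(2700 + 5956)))/(2198*0 + 25513) = (-1455 + (-18189 + 19693*8656))/(0 + 25513) = (-1455 + (-18189 + 170462608))/25513 = (-1455 + 170444419)*(1/25513) = 170442964*(1/25513) = 170442964/25513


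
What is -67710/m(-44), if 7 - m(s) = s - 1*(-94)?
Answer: 67710/43 ≈ 1574.7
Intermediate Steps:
m(s) = -87 - s (m(s) = 7 - (s - 1*(-94)) = 7 - (s + 94) = 7 - (94 + s) = 7 + (-94 - s) = -87 - s)
-67710/m(-44) = -67710/(-87 - 1*(-44)) = -67710/(-87 + 44) = -67710/(-43) = -67710*(-1/43) = 67710/43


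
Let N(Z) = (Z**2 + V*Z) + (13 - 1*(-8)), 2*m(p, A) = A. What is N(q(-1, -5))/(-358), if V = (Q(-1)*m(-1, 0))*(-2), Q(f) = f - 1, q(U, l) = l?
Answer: -23/179 ≈ -0.12849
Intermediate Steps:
Q(f) = -1 + f
m(p, A) = A/2
V = 0 (V = ((-1 - 1)*((1/2)*0))*(-2) = -2*0*(-2) = 0*(-2) = 0)
N(Z) = 21 + Z**2 (N(Z) = (Z**2 + 0*Z) + (13 - 1*(-8)) = (Z**2 + 0) + (13 + 8) = Z**2 + 21 = 21 + Z**2)
N(q(-1, -5))/(-358) = (21 + (-5)**2)/(-358) = (21 + 25)*(-1/358) = 46*(-1/358) = -23/179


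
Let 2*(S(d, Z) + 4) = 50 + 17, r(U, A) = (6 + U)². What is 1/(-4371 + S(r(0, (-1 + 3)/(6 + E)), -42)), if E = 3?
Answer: -2/8683 ≈ -0.00023034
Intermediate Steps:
S(d, Z) = 59/2 (S(d, Z) = -4 + (50 + 17)/2 = -4 + (½)*67 = -4 + 67/2 = 59/2)
1/(-4371 + S(r(0, (-1 + 3)/(6 + E)), -42)) = 1/(-4371 + 59/2) = 1/(-8683/2) = -2/8683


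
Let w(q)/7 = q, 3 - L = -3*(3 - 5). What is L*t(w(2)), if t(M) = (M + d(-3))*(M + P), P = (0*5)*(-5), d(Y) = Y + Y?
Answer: -336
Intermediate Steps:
d(Y) = 2*Y
P = 0 (P = 0*(-5) = 0)
L = -3 (L = 3 - (-3)*(3 - 5) = 3 - (-3)*(-2) = 3 - 1*6 = 3 - 6 = -3)
w(q) = 7*q
t(M) = M*(-6 + M) (t(M) = (M + 2*(-3))*(M + 0) = (M - 6)*M = (-6 + M)*M = M*(-6 + M))
L*t(w(2)) = -3*7*2*(-6 + 7*2) = -42*(-6 + 14) = -42*8 = -3*112 = -336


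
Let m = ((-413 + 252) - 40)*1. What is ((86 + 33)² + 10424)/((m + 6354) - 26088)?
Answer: -1639/1329 ≈ -1.2333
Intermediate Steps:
m = -201 (m = (-161 - 40)*1 = -201*1 = -201)
((86 + 33)² + 10424)/((m + 6354) - 26088) = ((86 + 33)² + 10424)/((-201 + 6354) - 26088) = (119² + 10424)/(6153 - 26088) = (14161 + 10424)/(-19935) = 24585*(-1/19935) = -1639/1329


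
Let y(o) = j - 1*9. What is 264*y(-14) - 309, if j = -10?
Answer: -5325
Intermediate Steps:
y(o) = -19 (y(o) = -10 - 1*9 = -10 - 9 = -19)
264*y(-14) - 309 = 264*(-19) - 309 = -5016 - 309 = -5325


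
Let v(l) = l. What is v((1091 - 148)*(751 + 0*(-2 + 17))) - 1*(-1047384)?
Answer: 1755577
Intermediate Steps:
v((1091 - 148)*(751 + 0*(-2 + 17))) - 1*(-1047384) = (1091 - 148)*(751 + 0*(-2 + 17)) - 1*(-1047384) = 943*(751 + 0*15) + 1047384 = 943*(751 + 0) + 1047384 = 943*751 + 1047384 = 708193 + 1047384 = 1755577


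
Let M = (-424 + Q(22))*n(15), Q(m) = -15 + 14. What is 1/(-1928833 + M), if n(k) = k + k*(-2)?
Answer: -1/1922458 ≈ -5.2017e-7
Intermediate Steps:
n(k) = -k (n(k) = k - 2*k = -k)
Q(m) = -1
M = 6375 (M = (-424 - 1)*(-1*15) = -425*(-15) = 6375)
1/(-1928833 + M) = 1/(-1928833 + 6375) = 1/(-1922458) = -1/1922458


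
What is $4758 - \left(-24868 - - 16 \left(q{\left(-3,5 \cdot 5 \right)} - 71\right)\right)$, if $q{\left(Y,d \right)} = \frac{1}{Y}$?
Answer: $\frac{92302}{3} \approx 30767.0$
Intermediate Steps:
$4758 - \left(-24868 - - 16 \left(q{\left(-3,5 \cdot 5 \right)} - 71\right)\right) = 4758 - \left(-24868 - - 16 \left(\frac{1}{-3} - 71\right)\right) = 4758 - \left(-24868 - - 16 \left(- \frac{1}{3} - 71\right)\right) = 4758 - \left(-24868 - \left(-16\right) \left(- \frac{214}{3}\right)\right) = 4758 - \left(-24868 - \frac{3424}{3}\right) = 4758 - - \frac{78028}{3} = 4758 + \frac{78028}{3} = \frac{92302}{3}$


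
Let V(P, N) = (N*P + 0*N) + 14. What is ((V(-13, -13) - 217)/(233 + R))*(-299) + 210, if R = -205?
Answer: 8023/14 ≈ 573.07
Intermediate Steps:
V(P, N) = 14 + N*P (V(P, N) = (N*P + 0) + 14 = N*P + 14 = 14 + N*P)
((V(-13, -13) - 217)/(233 + R))*(-299) + 210 = (((14 - 13*(-13)) - 217)/(233 - 205))*(-299) + 210 = (((14 + 169) - 217)/28)*(-299) + 210 = ((183 - 217)*(1/28))*(-299) + 210 = -34*1/28*(-299) + 210 = -17/14*(-299) + 210 = 5083/14 + 210 = 8023/14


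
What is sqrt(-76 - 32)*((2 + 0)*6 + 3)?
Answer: 90*I*sqrt(3) ≈ 155.88*I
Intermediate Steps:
sqrt(-76 - 32)*((2 + 0)*6 + 3) = sqrt(-108)*(2*6 + 3) = (6*I*sqrt(3))*(12 + 3) = (6*I*sqrt(3))*15 = 90*I*sqrt(3)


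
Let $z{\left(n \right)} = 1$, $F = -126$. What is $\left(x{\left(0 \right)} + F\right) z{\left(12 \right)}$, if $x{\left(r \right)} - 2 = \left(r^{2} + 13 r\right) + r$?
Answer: $-124$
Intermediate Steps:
$x{\left(r \right)} = 2 + r^{2} + 14 r$ ($x{\left(r \right)} = 2 + \left(\left(r^{2} + 13 r\right) + r\right) = 2 + \left(r^{2} + 14 r\right) = 2 + r^{2} + 14 r$)
$\left(x{\left(0 \right)} + F\right) z{\left(12 \right)} = \left(\left(2 + 0^{2} + 14 \cdot 0\right) - 126\right) 1 = \left(\left(2 + 0 + 0\right) - 126\right) 1 = \left(2 - 126\right) 1 = \left(-124\right) 1 = -124$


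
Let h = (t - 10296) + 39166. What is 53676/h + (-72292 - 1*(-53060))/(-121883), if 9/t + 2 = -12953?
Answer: 91947072662252/45585563333603 ≈ 2.0170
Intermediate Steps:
t = -9/12955 (t = 9/(-2 - 12953) = 9/(-12955) = 9*(-1/12955) = -9/12955 ≈ -0.00069471)
h = 374010841/12955 (h = (-9/12955 - 10296) + 39166 = -133384689/12955 + 39166 = 374010841/12955 ≈ 28870.)
53676/h + (-72292 - 1*(-53060))/(-121883) = 53676/(374010841/12955) + (-72292 - 1*(-53060))/(-121883) = 53676*(12955/374010841) + (-72292 + 53060)*(-1/121883) = 695372580/374010841 - 19232*(-1/121883) = 695372580/374010841 + 19232/121883 = 91947072662252/45585563333603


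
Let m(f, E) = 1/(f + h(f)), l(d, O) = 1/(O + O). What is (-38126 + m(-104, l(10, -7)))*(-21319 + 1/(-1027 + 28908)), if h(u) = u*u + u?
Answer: 7070514410779649/8698872 ≈ 8.1281e+8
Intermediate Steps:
l(d, O) = 1/(2*O)
h(u) = u + u² (h(u) = u² + u = u + u²)
m(f, E) = 1/(f + f*(1 + f))
(-38126 + m(-104, l(10, -7)))*(-21319 + 1/(-1027 + 28908)) = (-38126 + 1/((-104)*(2 - 104)))*(-21319 + 1/(-1027 + 28908)) = (-38126 - 1/104/(-102))*(-21319 + 1/27881) = (-38126 - 1/104*(-1/102))*(-21319 + 1/27881) = (-38126 + 1/10608)*(-594395038/27881) = -404440607/10608*(-594395038/27881) = 7070514410779649/8698872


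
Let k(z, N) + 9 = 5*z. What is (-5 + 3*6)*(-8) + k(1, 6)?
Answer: -108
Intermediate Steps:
k(z, N) = -9 + 5*z
(-5 + 3*6)*(-8) + k(1, 6) = (-5 + 3*6)*(-8) + (-9 + 5*1) = (-5 + 18)*(-8) + (-9 + 5) = 13*(-8) - 4 = -104 - 4 = -108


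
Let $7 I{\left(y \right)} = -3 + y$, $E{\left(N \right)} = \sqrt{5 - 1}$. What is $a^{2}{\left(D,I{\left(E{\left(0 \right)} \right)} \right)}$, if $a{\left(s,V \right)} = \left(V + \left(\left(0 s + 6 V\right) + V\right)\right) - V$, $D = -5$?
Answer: $1$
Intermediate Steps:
$E{\left(N \right)} = 2$ ($E{\left(N \right)} = \sqrt{4} = 2$)
$I{\left(y \right)} = - \frac{3}{7} + \frac{y}{7}$ ($I{\left(y \right)} = \frac{-3 + y}{7} = - \frac{3}{7} + \frac{y}{7}$)
$a{\left(s,V \right)} = 7 V$ ($a{\left(s,V \right)} = \left(V + \left(\left(0 + 6 V\right) + V\right)\right) - V = \left(V + \left(6 V + V\right)\right) - V = \left(V + 7 V\right) - V = 8 V - V = 7 V$)
$a^{2}{\left(D,I{\left(E{\left(0 \right)} \right)} \right)} = \left(7 \left(- \frac{3}{7} + \frac{1}{7} \cdot 2\right)\right)^{2} = \left(7 \left(- \frac{3}{7} + \frac{2}{7}\right)\right)^{2} = \left(7 \left(- \frac{1}{7}\right)\right)^{2} = \left(-1\right)^{2} = 1$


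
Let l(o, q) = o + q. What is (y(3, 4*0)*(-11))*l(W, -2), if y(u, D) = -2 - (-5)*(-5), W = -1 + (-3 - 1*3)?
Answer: -2673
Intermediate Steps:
W = -7 (W = -1 + (-3 - 3) = -1 - 6 = -7)
y(u, D) = -27 (y(u, D) = -2 - 1*25 = -2 - 25 = -27)
(y(3, 4*0)*(-11))*l(W, -2) = (-27*(-11))*(-7 - 2) = 297*(-9) = -2673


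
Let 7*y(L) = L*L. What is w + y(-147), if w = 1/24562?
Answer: 75822895/24562 ≈ 3087.0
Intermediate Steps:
y(L) = L²/7 (y(L) = (L*L)/7 = L²/7)
w = 1/24562 ≈ 4.0713e-5
w + y(-147) = 1/24562 + (⅐)*(-147)² = 1/24562 + (⅐)*21609 = 1/24562 + 3087 = 75822895/24562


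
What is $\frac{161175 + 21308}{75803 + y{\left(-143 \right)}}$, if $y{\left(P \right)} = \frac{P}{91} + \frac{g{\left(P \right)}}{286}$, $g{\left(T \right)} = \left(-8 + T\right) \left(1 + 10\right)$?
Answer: $\frac{33211906}{13794803} \approx 2.4076$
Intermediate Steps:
$g{\left(T \right)} = -88 + 11 T$ ($g{\left(T \right)} = \left(-8 + T\right) 11 = -88 + 11 T$)
$y{\left(P \right)} = - \frac{4}{13} + \frac{9 P}{182}$ ($y{\left(P \right)} = \frac{P}{91} + \frac{-88 + 11 P}{286} = P \frac{1}{91} + \left(-88 + 11 P\right) \frac{1}{286} = \frac{P}{91} + \left(- \frac{4}{13} + \frac{P}{26}\right) = - \frac{4}{13} + \frac{9 P}{182}$)
$\frac{161175 + 21308}{75803 + y{\left(-143 \right)}} = \frac{161175 + 21308}{75803 + \left(- \frac{4}{13} + \frac{9}{182} \left(-143\right)\right)} = \frac{182483}{75803 - \frac{1343}{182}} = \frac{182483}{\frac{13794803}{182}} = 182483 \cdot \frac{182}{13794803} = \frac{33211906}{13794803}$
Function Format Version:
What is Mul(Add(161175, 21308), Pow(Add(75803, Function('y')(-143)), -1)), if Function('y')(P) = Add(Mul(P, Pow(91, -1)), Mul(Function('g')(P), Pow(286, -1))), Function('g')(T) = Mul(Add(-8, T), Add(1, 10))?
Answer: Rational(33211906, 13794803) ≈ 2.4076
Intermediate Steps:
Function('g')(T) = Add(-88, Mul(11, T)) (Function('g')(T) = Mul(Add(-8, T), 11) = Add(-88, Mul(11, T)))
Function('y')(P) = Add(Rational(-4, 13), Mul(Rational(9, 182), P)) (Function('y')(P) = Add(Mul(P, Pow(91, -1)), Mul(Add(-88, Mul(11, P)), Pow(286, -1))) = Add(Mul(P, Rational(1, 91)), Mul(Add(-88, Mul(11, P)), Rational(1, 286))) = Add(Mul(Rational(1, 91), P), Add(Rational(-4, 13), Mul(Rational(1, 26), P))) = Add(Rational(-4, 13), Mul(Rational(9, 182), P)))
Mul(Add(161175, 21308), Pow(Add(75803, Function('y')(-143)), -1)) = Mul(Add(161175, 21308), Pow(Add(75803, Add(Rational(-4, 13), Mul(Rational(9, 182), -143))), -1)) = Mul(182483, Pow(Add(75803, Add(Rational(-4, 13), Rational(-99, 14))), -1)) = Mul(182483, Pow(Add(75803, Rational(-1343, 182)), -1)) = Mul(182483, Pow(Rational(13794803, 182), -1)) = Mul(182483, Rational(182, 13794803)) = Rational(33211906, 13794803)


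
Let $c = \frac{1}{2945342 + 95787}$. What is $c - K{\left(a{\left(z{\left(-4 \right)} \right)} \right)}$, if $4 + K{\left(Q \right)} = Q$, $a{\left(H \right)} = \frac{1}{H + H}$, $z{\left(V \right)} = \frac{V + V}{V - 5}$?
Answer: $\frac{167262111}{48658064} \approx 3.4375$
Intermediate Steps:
$z{\left(V \right)} = \frac{2 V}{-5 + V}$
$a{\left(H \right)} = \frac{1}{2 H}$
$K{\left(Q \right)} = -4 + Q$
$c = \frac{1}{3041129} \approx 3.2883 \cdot 10^{-7}$
$c - K{\left(a{\left(z{\left(-4 \right)} \right)} \right)} = \frac{1}{3041129} - \left(-4 + \frac{1}{2 \cdot 2 \left(-4\right) \frac{1}{-5 - 4}}\right) = \frac{1}{3041129} - \left(-4 + \frac{1}{2 \cdot 2 \left(-4\right) \frac{1}{-9}}\right) = \frac{1}{3041129} - \left(-4 + \frac{1}{2 \cdot 2 \left(-4\right) \left(- \frac{1}{9}\right)}\right) = \frac{1}{3041129} - \left(-4 + \frac{1}{2 \cdot \frac{8}{9}}\right) = \frac{1}{3041129} - \left(-4 + \frac{1}{2} \cdot \frac{9}{8}\right) = \frac{1}{3041129} - \left(-4 + \frac{9}{16}\right) = \frac{1}{3041129} - - \frac{55}{16} = \frac{1}{3041129} + \frac{55}{16} = \frac{167262111}{48658064}$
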